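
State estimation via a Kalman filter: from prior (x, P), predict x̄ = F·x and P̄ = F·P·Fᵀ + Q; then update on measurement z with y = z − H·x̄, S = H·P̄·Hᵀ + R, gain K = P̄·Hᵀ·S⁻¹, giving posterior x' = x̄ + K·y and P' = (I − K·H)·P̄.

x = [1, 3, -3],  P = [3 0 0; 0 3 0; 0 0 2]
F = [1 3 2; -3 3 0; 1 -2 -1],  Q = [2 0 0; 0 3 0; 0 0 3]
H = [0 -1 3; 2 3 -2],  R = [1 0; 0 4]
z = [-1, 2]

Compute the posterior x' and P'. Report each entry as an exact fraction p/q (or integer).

x' = [-35905/34956, 1594/971, 3017/11652]
P' = [454415/34956 -10034/971 -38107/11652; -10034/971 8664/971 2820/971; -38107/11652 2820/971 4083/3884]

x̄ = F·x = [4, 6, -2]
P̄ = F·P·Fᵀ + Q = [40 18 -19; 18 57 -27; -19 -27 20]
y = z − H·x̄ = [11, -28]
S = H·P̄·Hᵀ + R = [400 -738; -738 1449]
K = P̄·Hᵀ·S⁻¹ = [2029/3884 6725/17478; -204/971 71/971; 969/3884 101/5826]
x' = x̄ + K·y = [-35905/34956, 1594/971, 3017/11652]
P' = (I − K·H)·P̄ = [454415/34956 -10034/971 -38107/11652; -10034/971 8664/971 2820/971; -38107/11652 2820/971 4083/3884]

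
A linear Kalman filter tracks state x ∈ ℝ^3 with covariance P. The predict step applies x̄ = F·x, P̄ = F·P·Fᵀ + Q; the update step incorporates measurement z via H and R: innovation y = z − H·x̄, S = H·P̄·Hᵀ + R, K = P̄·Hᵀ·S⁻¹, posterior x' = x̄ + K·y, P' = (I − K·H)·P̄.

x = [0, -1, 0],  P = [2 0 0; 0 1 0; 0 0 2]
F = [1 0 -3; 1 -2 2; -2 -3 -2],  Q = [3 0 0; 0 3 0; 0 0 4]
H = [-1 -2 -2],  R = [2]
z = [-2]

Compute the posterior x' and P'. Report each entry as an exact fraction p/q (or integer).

x' = [-152/153, 70/51, 3/17]
P' = [3158/153 -586/51 22/17; -586/51 273/17 -174/17; 22/17 -174/17 169/17]

x̄ = F·x = [0, 2, 3]
P̄ = F·P·Fᵀ + Q = [23 -10 8; -10 17 -6; 8 -6 29]
y = z − H·x̄ = [8]
S = H·P̄·Hᵀ + R = [153]
K = P̄·Hᵀ·S⁻¹ = [-19/153; -4/51; -6/17]
x' = x̄ + K·y = [-152/153, 70/51, 3/17]
P' = (I − K·H)·P̄ = [3158/153 -586/51 22/17; -586/51 273/17 -174/17; 22/17 -174/17 169/17]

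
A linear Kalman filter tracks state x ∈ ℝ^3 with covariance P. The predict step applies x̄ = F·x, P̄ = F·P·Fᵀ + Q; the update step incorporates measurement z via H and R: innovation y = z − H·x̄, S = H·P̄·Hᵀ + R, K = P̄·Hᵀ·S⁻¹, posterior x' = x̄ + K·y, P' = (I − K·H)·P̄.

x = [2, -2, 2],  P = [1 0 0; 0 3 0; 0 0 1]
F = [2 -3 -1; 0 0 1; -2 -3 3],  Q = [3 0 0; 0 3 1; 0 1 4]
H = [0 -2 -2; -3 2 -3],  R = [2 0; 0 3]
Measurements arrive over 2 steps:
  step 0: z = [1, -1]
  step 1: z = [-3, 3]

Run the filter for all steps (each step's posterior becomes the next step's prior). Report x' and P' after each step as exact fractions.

step 0: x' = [20717/8442, 8423/8442, -18188/12663], P' = [23155/5628 12379/5628 -10190/4221; 12379/5628 8167/5628 -5438/4221; -10190/4221 -5438/4221 20452/12663]
step 1: x' = [-2967627/12749437, 600460101/484478606, 66234233/484478606], P' = [9443857/2684092 95826369/50997748 -53708757/25498874; 95826369/50997748 1236067707/968957212 -272007531/242239303; -53708757/25498874 -272007531/242239303 707502599/484478606]

step 0: x̄ = F·x = [8, 2, 8]
step 0: P̄ = F·P·Fᵀ + Q = [35 -1 20; -1 4 4; 20 4 44]
step 0: y = z − H·x̄ = [21, 43]
step 0: S = H·P̄·Hᵀ + R = [226 370; 370 1054]
step 0: K = P̄·Hᵀ·S⁻¹ = [3623/16884 -3947/16884; -2749/16884 949/16884; -4138/12663 -758/12663]
step 0: x' = x̄ + K·y = [20717/8442, 8423/8442, -18188/12663]
step 0: P' = (I − K·H)·P̄ = [23155/5628 12379/5628 -10190/4221; 12379/5628 8167/5628 -5438/4221; -10190/4221 -5438/4221 20452/12663]
step 1: x̄ = F·x = [84871/25326, -18188/12663, -103079/8442]
step 1: P̄ = F·P·Fᵀ + Q = [489523/50652 -32650/12663 -334727/16884; -32650/12663 58441/12663 61367/4221; -334727/16884 61367/4221 712543/5628]
step 1: y = z − H·x̄ = [-383602/12663, -262184/12663]
step 1: S = H·P̄·Hᵀ + R = [8144785/12663 8051597/12663; 8051597/12663 9465949/12663]
step 1: K = P̄·Hᵀ·S⁻¹ = [11591145/50997748 -8131523/50997748; -148037583/968957212 91374251/968957212; -163487537/484478606 -24856462/242239303]
step 1: x' = x̄ + K·y = [-2967627/12749437, 600460101/484478606, 66234233/484478606]
step 1: P' = (I − K·H)·P̄ = [9443857/2684092 95826369/50997748 -53708757/25498874; 95826369/50997748 1236067707/968957212 -272007531/242239303; -53708757/25498874 -272007531/242239303 707502599/484478606]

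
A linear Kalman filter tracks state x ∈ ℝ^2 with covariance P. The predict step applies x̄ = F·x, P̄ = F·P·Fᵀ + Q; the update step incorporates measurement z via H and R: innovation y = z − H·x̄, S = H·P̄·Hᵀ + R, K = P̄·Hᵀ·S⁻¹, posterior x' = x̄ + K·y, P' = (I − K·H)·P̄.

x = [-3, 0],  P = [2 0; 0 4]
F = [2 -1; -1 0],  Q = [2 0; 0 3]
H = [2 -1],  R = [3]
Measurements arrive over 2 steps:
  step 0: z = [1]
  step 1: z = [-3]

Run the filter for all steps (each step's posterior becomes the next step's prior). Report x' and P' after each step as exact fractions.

step 0: x' = [2/5, 2/5], P' = [6/5 6/5; 6/5 231/80]
step 1: x' = [-1339/1262, 302/631], P' = [675/631 1383/1262; 1383/1262 1779/631]

step 0: x̄ = F·x = [-6, 3]
step 0: P̄ = F·P·Fᵀ + Q = [14 -4; -4 5]
step 0: y = z − H·x̄ = [16]
step 0: S = H·P̄·Hᵀ + R = [80]
step 0: K = P̄·Hᵀ·S⁻¹ = [2/5; -13/80]
step 0: x' = x̄ + K·y = [2/5, 2/5]
step 0: P' = (I − K·H)·P̄ = [6/5 6/5; 6/5 231/80]
step 1: x̄ = F·x = [2/5, -2/5]
step 1: P̄ = F·P·Fᵀ + Q = [391/80 -6/5; -6/5 21/5]
step 1: y = z − H·x̄ = [-21/5]
step 1: S = H·P̄·Hᵀ + R = [631/20]
step 1: K = P̄·Hᵀ·S⁻¹ = [439/1262; -132/631]
step 1: x' = x̄ + K·y = [-1339/1262, 302/631]
step 1: P' = (I − K·H)·P̄ = [675/631 1383/1262; 1383/1262 1779/631]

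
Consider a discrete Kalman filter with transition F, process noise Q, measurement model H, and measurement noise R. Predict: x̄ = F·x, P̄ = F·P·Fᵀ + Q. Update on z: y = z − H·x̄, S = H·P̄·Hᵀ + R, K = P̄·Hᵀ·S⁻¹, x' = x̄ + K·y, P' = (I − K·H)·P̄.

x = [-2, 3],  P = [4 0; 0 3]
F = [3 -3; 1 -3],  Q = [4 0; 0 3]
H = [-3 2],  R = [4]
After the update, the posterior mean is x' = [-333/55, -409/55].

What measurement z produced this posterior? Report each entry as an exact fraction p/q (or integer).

z = [3]

x̄ = F·x = [-15, -11]
P̄ = F·P·Fᵀ + Q = [67 39; 39 34]
S = H·P̄·Hᵀ + R = [275]
K = P̄·Hᵀ·S⁻¹ = [-123/275; -49/275]
x' − x̄ = [492/55, 196/55] = K·y
y = (KᵀK)⁻¹·Kᵀ·(x' − x̄) = [-20]
z = y + H·x̄ = [-20] + [23] = [3]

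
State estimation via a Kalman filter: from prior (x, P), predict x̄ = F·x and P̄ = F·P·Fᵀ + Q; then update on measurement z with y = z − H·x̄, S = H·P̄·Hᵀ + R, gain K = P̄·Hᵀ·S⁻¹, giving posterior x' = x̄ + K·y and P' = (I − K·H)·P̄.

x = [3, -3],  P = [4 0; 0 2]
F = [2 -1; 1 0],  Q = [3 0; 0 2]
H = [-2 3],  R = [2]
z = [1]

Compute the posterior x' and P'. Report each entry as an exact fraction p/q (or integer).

x' = [54/11, 38/11]
P' = [150/11 97/11; 97/11 65/11]

x̄ = F·x = [9, 3]
P̄ = F·P·Fᵀ + Q = [21 8; 8 6]
y = z − H·x̄ = [10]
S = H·P̄·Hᵀ + R = [44]
K = P̄·Hᵀ·S⁻¹ = [-9/22; 1/22]
x' = x̄ + K·y = [54/11, 38/11]
P' = (I − K·H)·P̄ = [150/11 97/11; 97/11 65/11]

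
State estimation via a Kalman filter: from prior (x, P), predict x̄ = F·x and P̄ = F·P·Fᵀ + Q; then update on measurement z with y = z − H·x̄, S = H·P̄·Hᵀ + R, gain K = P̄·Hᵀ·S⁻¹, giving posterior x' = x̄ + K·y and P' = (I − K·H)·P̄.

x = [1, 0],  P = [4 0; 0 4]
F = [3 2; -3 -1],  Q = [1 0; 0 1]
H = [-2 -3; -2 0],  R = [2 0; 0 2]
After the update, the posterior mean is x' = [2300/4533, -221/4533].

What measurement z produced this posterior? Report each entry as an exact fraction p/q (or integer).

z = [-1, -1]

x̄ = F·x = [3, -3]
P̄ = F·P·Fᵀ + Q = [53 -44; -44 41]
S = H·P̄·Hᵀ + R = [55 -52; -52 214]
K = P̄·Hᵀ·S⁻¹ = [26/4533 -2239/4533; -1457/4533 1510/4533]
x' − x̄ = [-11299/4533, 13378/4533] = K·y
y = (KᵀK)⁻¹·Kᵀ·(x' − x̄) = [-4, 5]
z = y + H·x̄ = [-4, 5] + [3, -6] = [-1, -1]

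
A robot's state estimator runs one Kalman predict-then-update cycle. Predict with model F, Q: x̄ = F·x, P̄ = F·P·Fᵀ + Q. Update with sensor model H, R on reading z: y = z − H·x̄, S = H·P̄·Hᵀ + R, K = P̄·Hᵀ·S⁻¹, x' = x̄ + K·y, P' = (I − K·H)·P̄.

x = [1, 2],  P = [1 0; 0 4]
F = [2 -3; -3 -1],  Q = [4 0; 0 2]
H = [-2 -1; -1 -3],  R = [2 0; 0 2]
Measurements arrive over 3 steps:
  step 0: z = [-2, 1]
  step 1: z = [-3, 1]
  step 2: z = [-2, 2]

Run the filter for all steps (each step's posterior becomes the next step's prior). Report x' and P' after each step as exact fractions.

step 0: x̄ = F·x = [-4, -5]
step 0: P̄ = F·P·Fᵀ + Q = [44 6; 6 15]
step 0: y = z − H·x̄ = [-15, -18]
step 0: S = H·P̄·Hᵀ + R = [217 175; 175 217]
step 0: K = P̄·Hᵀ·S⁻¹ = [-341/588 107/588; 73/392 -151/392]
step 0: x' = x̄ + K·y = [279/196, -337/392]
step 0: P' = (I − K·H)·P̄ = [113/147 -37/98; -37/98 75/196]
step 1: x̄ = F·x = [2127/392, -191/56]
step 1: P̄ = F·P·Fᵀ + Q = [8849/588 -171/28; -171/28 197/28]
step 1: y = z − H·x̄ = [1741/392, -373/98]
step 1: S = H·P̄·Hᵀ + R = [26345/588 1243/147; 1243/147 6428/147]
step 1: K = P̄·Hᵀ·S⁻¹ = [-553996/971223 65383/353172; 181765/971223 -66965/176586]
step 1: x' = x̄ + K·y = [74563/34078, -19359/17039]
step 1: P' = (I − K·H)·P̄ = [1473433/1942446 -365441/971223; -365441/971223 367352/971223]
step 2: x̄ = F·x = [132640/17039, -184971/34078]
step 2: P̄ = F·P·Fᵀ + Q = [14523218/971223 -5876330/971223; -5876330/971223 13495201/1942446]
step 2: y = z − H·x̄ = [277433/34078, -221477/34078]
step 2: S = H·P̄·Hᵀ + R = [86555197/1942446 16309855/1942446; 16309855/1942446 83872177/1942446]
step 2: K = P̄·Hᵀ·S⁻¹ = [-146647351/257170651 47563137/257170651; 336740534/1800194557 -682193773/1800194557]
step 2: x' = x̄ + K·y = [498951666/257170651, -2596121268/1800194557]
step 2: P' = (I − K·H)·P̄ = [195002076/257170651 -96709450/257170651; -96709450/257170651 680451232/1800194557]

step 0: x' = [279/196, -337/392], P' = [113/147 -37/98; -37/98 75/196]
step 1: x' = [74563/34078, -19359/17039], P' = [1473433/1942446 -365441/971223; -365441/971223 367352/971223]
step 2: x' = [498951666/257170651, -2596121268/1800194557], P' = [195002076/257170651 -96709450/257170651; -96709450/257170651 680451232/1800194557]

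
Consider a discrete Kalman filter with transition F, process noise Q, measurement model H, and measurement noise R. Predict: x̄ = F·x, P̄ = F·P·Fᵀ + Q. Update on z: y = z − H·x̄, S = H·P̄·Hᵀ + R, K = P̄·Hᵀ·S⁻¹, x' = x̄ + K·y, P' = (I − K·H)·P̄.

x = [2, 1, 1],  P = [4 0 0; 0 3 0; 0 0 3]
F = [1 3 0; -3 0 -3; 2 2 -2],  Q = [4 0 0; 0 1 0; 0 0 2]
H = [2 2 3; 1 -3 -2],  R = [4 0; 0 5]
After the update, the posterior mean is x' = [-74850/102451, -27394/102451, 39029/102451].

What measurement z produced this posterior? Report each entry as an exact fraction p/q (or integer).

z = [-1, -1]

x̄ = F·x = [5, -9, 4]
P̄ = F·P·Fᵀ + Q = [35 -12 26; -12 64 -6; 26 -6 42]
S = H·P̄·Hᵀ + R = [922 -466; -466 680]
K = P̄·Hᵀ·S⁻¹ = [46587/204902 37651/204902; -7748/102451 -34237/102451; 23560/102451 10119/102451]
x' − x̄ = [-587105/102451, 894665/102451, -370775/102451] = K·y
y = (KᵀK)⁻¹·Kᵀ·(x' − x̄) = [-5, -25]
z = y + H·x̄ = [-5, -25] + [4, 24] = [-1, -1]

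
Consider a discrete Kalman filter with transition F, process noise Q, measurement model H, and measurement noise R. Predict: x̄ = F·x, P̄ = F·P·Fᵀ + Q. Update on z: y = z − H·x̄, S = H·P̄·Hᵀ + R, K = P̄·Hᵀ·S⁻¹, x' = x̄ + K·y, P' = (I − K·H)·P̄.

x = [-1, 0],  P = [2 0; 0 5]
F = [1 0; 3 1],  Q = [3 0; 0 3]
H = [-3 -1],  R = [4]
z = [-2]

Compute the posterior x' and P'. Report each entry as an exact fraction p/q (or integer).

x' = [19/37, 19/111]
P' = [38/37 -86/37; -86/37 950/111]

x̄ = F·x = [-1, -3]
P̄ = F·P·Fᵀ + Q = [5 6; 6 26]
y = z − H·x̄ = [-8]
S = H·P̄·Hᵀ + R = [111]
K = P̄·Hᵀ·S⁻¹ = [-7/37; -44/111]
x' = x̄ + K·y = [19/37, 19/111]
P' = (I − K·H)·P̄ = [38/37 -86/37; -86/37 950/111]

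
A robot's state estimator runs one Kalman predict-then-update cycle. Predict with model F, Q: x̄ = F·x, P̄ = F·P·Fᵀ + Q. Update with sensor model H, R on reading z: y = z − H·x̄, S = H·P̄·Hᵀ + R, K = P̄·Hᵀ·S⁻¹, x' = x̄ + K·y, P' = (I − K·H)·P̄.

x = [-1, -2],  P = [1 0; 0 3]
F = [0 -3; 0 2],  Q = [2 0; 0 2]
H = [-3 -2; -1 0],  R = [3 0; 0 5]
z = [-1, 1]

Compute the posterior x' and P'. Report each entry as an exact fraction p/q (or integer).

x' = [82/187, -224/935]
P' = [415/187 -546/187; -546/187 4146/935]

x̄ = F·x = [6, -4]
P̄ = F·P·Fᵀ + Q = [29 -18; -18 14]
y = z − H·x̄ = [9, 7]
S = H·P̄·Hᵀ + R = [104 51; 51 34]
K = P̄·Hᵀ·S⁻¹ = [-3/11 -83/187; -2/55 546/935]
x' = x̄ + K·y = [82/187, -224/935]
P' = (I − K·H)·P̄ = [415/187 -546/187; -546/187 4146/935]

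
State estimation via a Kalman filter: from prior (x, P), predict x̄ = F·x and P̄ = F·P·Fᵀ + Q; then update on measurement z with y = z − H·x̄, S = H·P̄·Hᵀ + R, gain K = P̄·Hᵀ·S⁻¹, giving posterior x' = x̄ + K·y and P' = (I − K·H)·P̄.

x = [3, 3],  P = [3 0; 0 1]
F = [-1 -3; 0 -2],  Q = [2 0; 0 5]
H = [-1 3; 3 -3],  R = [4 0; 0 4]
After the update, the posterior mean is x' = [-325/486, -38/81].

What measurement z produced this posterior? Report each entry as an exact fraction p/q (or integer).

x̄ = F·x = [-12, -6]
P̄ = F·P·Fᵀ + Q = [14 6; 6 9]
S = H·P̄·Hᵀ + R = [63 -51; -51 103]
K = P̄·Hᵀ·S⁻¹ = [409/972 143/324; 71/162 7/54]
x' − x̄ = [5507/486, 448/81] = K·y
y = (KᵀK)⁻¹·Kᵀ·(x' − x̄) = [7, 19]
z = y + H·x̄ = [7, 19] + [-6, -18] = [1, 1]

z = [1, 1]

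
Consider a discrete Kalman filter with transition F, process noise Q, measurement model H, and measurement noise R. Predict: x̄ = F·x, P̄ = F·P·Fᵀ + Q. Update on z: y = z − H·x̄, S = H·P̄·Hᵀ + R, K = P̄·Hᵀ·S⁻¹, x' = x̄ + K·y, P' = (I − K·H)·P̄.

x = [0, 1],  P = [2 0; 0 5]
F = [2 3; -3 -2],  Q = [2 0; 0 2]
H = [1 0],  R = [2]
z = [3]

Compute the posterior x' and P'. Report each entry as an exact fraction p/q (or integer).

x' = [3, -2]
P' = [110/57 -28/19; -28/19 172/19]

x̄ = F·x = [3, -2]
P̄ = F·P·Fᵀ + Q = [55 -42; -42 40]
y = z − H·x̄ = [0]
S = H·P̄·Hᵀ + R = [57]
K = P̄·Hᵀ·S⁻¹ = [55/57; -14/19]
x' = x̄ + K·y = [3, -2]
P' = (I − K·H)·P̄ = [110/57 -28/19; -28/19 172/19]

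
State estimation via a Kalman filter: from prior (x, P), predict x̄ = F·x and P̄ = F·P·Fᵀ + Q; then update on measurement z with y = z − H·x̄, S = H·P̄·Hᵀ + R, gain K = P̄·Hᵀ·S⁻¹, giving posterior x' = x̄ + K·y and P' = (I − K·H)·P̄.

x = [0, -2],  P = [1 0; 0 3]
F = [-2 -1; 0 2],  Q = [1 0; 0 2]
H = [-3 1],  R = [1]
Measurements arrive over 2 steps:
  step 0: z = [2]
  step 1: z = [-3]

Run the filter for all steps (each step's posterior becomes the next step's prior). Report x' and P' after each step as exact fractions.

step 0: x̄ = F·x = [2, -4]
step 0: P̄ = F·P·Fᵀ + Q = [8 -6; -6 14]
step 0: y = z − H·x̄ = [12]
step 0: S = H·P̄·Hᵀ + R = [123]
step 0: K = P̄·Hᵀ·S⁻¹ = [-10/41; 32/123]
step 0: x' = x̄ + K·y = [-38/41, -36/41]
step 0: P' = (I − K·H)·P̄ = [28/41 74/41; 74/41 698/123]
step 1: x̄ = F·x = [112/41, -72/41]
step 1: P̄ = F·P·Fᵀ + Q = [2045/123 -2284/123; -2284/123 3038/123]
step 1: y = z − H·x̄ = [285/41]
step 1: S = H·P̄·Hᵀ + R = [35270/123]
step 1: K = P̄·Hᵀ·S⁻¹ = [-8419/35270; 989/3527]
step 1: x' = x̄ + K·y = [7565/7054, 681/3527]
step 1: P' = (I − K·H)·P̄ = [10143/35270 2201/3527; 2201/3527 7592/3527]

step 0: x' = [-38/41, -36/41], P' = [28/41 74/41; 74/41 698/123]
step 1: x' = [7565/7054, 681/3527], P' = [10143/35270 2201/3527; 2201/3527 7592/3527]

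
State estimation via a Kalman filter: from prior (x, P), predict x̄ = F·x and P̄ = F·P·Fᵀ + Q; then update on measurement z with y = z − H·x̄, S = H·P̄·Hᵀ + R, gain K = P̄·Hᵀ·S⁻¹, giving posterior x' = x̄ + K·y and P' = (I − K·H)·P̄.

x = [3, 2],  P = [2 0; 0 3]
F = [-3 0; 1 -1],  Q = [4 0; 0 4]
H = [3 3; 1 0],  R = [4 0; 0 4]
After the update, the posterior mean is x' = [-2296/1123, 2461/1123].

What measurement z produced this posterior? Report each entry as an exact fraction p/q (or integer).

z = [1, -2]

x̄ = F·x = [-9, 1]
P̄ = F·P·Fᵀ + Q = [22 -6; -6 9]
S = H·P̄·Hᵀ + R = [175 48; 48 26]
K = P̄·Hᵀ·S⁻¹ = [96/1123 773/1123; 261/1123 -741/1123]
x' − x̄ = [7811/1123, 1338/1123] = K·y
y = (KᵀK)⁻¹·Kᵀ·(x' − x̄) = [25, 7]
z = y + H·x̄ = [25, 7] + [-24, -9] = [1, -2]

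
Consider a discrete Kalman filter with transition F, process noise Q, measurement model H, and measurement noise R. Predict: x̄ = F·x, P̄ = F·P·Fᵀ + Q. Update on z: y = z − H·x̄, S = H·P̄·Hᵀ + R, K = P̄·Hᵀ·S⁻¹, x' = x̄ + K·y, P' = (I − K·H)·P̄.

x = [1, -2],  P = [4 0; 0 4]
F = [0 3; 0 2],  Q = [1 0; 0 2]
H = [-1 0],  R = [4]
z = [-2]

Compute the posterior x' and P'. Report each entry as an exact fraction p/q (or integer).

x' = [50/41, 28/41]
P' = [148/41 96/41; 96/41 162/41]

x̄ = F·x = [-6, -4]
P̄ = F·P·Fᵀ + Q = [37 24; 24 18]
y = z − H·x̄ = [-8]
S = H·P̄·Hᵀ + R = [41]
K = P̄·Hᵀ·S⁻¹ = [-37/41; -24/41]
x' = x̄ + K·y = [50/41, 28/41]
P' = (I − K·H)·P̄ = [148/41 96/41; 96/41 162/41]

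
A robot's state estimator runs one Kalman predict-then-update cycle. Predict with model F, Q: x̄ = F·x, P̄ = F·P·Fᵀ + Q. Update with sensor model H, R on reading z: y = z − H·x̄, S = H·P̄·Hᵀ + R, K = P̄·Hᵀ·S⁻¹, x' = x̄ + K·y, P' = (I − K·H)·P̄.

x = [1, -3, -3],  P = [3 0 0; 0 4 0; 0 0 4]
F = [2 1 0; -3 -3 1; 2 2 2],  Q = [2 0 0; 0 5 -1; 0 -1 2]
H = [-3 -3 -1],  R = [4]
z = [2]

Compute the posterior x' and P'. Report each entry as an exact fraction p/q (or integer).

x' = [-131/115, 436/115, -1149/115]
P' = [1942/115 -2722/115 2308/115; -2722/115 8279/230 -8141/230; 2308/115 -8141/230 10579/230]

x̄ = F·x = [-1, 3, -10]
P̄ = F·P·Fᵀ + Q = [18 -30 20; -30 72 -35; 20 -35 46]
y = z − H·x̄ = [-2]
S = H·P̄·Hᵀ + R = [230]
K = P̄·Hᵀ·S⁻¹ = [8/115; -91/230; -1/230]
x' = x̄ + K·y = [-131/115, 436/115, -1149/115]
P' = (I − K·H)·P̄ = [1942/115 -2722/115 2308/115; -2722/115 8279/230 -8141/230; 2308/115 -8141/230 10579/230]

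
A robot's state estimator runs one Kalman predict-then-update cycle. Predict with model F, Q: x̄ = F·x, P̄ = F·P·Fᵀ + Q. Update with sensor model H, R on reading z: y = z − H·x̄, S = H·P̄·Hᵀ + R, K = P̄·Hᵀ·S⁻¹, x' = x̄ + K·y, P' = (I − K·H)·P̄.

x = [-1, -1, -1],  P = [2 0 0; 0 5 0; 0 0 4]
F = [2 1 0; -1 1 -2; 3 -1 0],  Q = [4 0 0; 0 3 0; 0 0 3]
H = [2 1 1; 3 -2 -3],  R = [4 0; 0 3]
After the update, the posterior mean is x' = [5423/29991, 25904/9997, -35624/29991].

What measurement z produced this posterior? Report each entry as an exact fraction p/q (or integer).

z = [2, -1]

x̄ = F·x = [-3, 2, -2]
P̄ = F·P·Fᵀ + Q = [17 1 7; 1 26 -11; 7 -11 26]
S = H·P̄·Hᵀ + R = [134 5; 5 224]
K = P̄·Hᵀ·S⁻¹ = [9268/29991 3542/29991; 1296/9997 -743/9997; 6671/29991 -4835/29991]
x' − x̄ = [95396/29991, 5910/9997, 24358/29991] = K·y
y = (KᵀK)⁻¹·Kᵀ·(x' − x̄) = [8, 6]
z = y + H·x̄ = [8, 6] + [-6, -7] = [2, -1]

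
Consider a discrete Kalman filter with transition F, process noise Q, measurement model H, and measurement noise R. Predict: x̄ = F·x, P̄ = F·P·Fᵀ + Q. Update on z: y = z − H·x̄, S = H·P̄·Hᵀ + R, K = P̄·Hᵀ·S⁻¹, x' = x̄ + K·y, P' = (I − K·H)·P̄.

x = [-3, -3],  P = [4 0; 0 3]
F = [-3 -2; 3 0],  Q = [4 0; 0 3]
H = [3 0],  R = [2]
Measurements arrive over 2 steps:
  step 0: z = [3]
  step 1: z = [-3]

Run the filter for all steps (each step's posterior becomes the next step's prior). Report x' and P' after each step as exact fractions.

step 0: x' = [249/235, 153/235], P' = [52/235 -36/235; -36/235 3333/235]
step 1: x' = [-65439/64621, 201465/64621], P' = [14308/64621 -252/64621; -252/64621 321339/64621]

step 0: x̄ = F·x = [15, -9]
step 0: P̄ = F·P·Fᵀ + Q = [52 -36; -36 39]
step 0: y = z − H·x̄ = [-42]
step 0: S = H·P̄·Hᵀ + R = [470]
step 0: K = P̄·Hᵀ·S⁻¹ = [78/235; -54/235]
step 0: x' = x̄ + K·y = [249/235, 153/235]
step 0: P' = (I − K·H)·P̄ = [52/235 -36/235; -36/235 3333/235]
step 1: x̄ = F·x = [-1053/235, 747/235]
step 1: P̄ = F·P·Fᵀ + Q = [14308/235 -252/235; -252/235 1173/235]
step 1: y = z − H·x̄ = [2454/235]
step 1: S = H·P̄·Hᵀ + R = [129242/235]
step 1: K = P̄·Hᵀ·S⁻¹ = [21462/64621; -378/64621]
step 1: x' = x̄ + K·y = [-65439/64621, 201465/64621]
step 1: P' = (I − K·H)·P̄ = [14308/64621 -252/64621; -252/64621 321339/64621]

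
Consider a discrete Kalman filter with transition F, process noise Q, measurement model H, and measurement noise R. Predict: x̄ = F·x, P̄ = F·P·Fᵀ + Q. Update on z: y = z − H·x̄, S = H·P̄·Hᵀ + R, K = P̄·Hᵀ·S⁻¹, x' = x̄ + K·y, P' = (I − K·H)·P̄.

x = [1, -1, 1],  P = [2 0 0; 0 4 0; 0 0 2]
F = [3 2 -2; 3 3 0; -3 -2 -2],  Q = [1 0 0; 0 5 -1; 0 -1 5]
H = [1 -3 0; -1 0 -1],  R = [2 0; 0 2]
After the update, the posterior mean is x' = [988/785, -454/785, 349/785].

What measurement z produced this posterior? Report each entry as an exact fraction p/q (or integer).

x̄ = F·x = [-1, 0, -3]
P̄ = F·P·Fᵀ + Q = [43 42 -26; 42 59 -43; -26 -43 47]
S = H·P̄·Hᵀ + R = [324 -20; -20 40]
K = P̄·Hᵀ·S⁻¹ = [-183/628 -448/785; -269/628 -297/1570; 185/628 -593/1570]
x' − x̄ = [1773/785, -454/785, 2704/785] = K·y
y = (KᵀK)⁻¹·Kᵀ·(x' − x̄) = [4, -6]
z = y + H·x̄ = [4, -6] + [-1, 4] = [3, -2]

z = [3, -2]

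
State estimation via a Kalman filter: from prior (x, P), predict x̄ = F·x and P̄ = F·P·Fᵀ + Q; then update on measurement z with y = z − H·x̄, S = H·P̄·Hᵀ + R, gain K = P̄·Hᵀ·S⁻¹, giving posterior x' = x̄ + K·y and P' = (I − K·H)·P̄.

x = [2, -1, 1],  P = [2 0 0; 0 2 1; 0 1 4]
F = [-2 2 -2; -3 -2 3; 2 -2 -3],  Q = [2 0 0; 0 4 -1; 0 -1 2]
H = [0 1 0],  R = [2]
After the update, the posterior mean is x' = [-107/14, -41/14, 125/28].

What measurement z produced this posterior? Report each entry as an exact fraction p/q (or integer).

x̄ = F·x = [-8, -1, 3]
P̄ = F·P·Fᵀ + Q = [26 -10 6; -10 54 -41; 6 -41 66]
S = H·P̄·Hᵀ + R = [56]
K = P̄·Hᵀ·S⁻¹ = [-5/28; 27/28; -41/56]
x' − x̄ = [5/14, -27/14, 41/28] = K·y
y = (KᵀK)⁻¹·Kᵀ·(x' − x̄) = [-2]
z = y + H·x̄ = [-2] + [-1] = [-3]

z = [-3]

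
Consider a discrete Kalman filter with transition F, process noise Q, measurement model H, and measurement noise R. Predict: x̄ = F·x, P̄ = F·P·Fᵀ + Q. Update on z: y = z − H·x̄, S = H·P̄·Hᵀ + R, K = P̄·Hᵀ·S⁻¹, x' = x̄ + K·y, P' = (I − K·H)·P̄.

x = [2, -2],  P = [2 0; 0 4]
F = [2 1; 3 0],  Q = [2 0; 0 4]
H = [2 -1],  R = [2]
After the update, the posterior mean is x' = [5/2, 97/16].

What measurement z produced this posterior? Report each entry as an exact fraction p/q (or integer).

x̄ = F·x = [2, 6]
P̄ = F·P·Fᵀ + Q = [14 12; 12 22]
S = H·P̄·Hᵀ + R = [32]
K = P̄·Hᵀ·S⁻¹ = [1/2; 1/16]
x' − x̄ = [1/2, 1/16] = K·y
y = (KᵀK)⁻¹·Kᵀ·(x' − x̄) = [1]
z = y + H·x̄ = [1] + [-2] = [-1]

z = [-1]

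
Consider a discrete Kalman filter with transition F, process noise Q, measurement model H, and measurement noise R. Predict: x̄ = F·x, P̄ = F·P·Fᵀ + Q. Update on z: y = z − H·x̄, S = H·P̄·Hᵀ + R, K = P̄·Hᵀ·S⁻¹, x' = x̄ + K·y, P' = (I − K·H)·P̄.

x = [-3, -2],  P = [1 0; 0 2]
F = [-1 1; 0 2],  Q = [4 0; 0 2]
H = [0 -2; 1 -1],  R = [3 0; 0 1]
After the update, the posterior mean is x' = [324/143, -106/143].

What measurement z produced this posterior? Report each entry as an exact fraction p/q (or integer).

x̄ = F·x = [1, -4]
P̄ = F·P·Fᵀ + Q = [7 4; 4 10]
S = H·P̄·Hᵀ + R = [43 12; 12 10]
K = P̄·Hᵀ·S⁻¹ = [-58/143 225/286; -64/143 -9/143]
x' − x̄ = [181/143, 466/143] = K·y
y = (KᵀK)⁻¹·Kᵀ·(x' − x̄) = [-7, -2]
z = y + H·x̄ = [-7, -2] + [8, 5] = [1, 3]

z = [1, 3]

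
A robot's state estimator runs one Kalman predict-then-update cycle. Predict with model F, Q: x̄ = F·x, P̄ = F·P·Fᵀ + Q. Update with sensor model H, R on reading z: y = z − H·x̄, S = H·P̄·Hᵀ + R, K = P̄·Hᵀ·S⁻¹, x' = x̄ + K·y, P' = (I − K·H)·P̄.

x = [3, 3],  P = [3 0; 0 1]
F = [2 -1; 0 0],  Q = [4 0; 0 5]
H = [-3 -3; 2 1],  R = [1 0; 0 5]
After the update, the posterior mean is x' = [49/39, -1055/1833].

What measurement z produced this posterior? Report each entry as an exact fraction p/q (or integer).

x̄ = F·x = [3, 0]
P̄ = F·P·Fᵀ + Q = [17 0; 0 5]
S = H·P̄·Hᵀ + R = [199 -117; -117 78]
K = P̄·Hᵀ·S⁻¹ = [0 17/39; -15/47 -760/1833]
x' − x̄ = [-68/39, -1055/1833] = K·y
y = (KᵀK)⁻¹·Kᵀ·(x' − x̄) = [7, -4]
z = y + H·x̄ = [7, -4] + [-9, 6] = [-2, 2]

z = [-2, 2]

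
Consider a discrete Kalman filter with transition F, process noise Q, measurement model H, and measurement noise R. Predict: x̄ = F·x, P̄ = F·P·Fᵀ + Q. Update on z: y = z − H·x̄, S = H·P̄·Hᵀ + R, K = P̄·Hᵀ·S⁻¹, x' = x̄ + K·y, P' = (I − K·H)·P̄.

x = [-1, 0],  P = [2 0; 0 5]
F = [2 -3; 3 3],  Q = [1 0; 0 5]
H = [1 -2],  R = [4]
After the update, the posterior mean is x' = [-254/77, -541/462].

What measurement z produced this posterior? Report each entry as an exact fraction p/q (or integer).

z = [-1]

x̄ = F·x = [-2, -3]
P̄ = F·P·Fᵀ + Q = [54 -33; -33 68]
S = H·P̄·Hᵀ + R = [462]
K = P̄·Hᵀ·S⁻¹ = [20/77; -169/462]
x' − x̄ = [-100/77, 845/462] = K·y
y = (KᵀK)⁻¹·Kᵀ·(x' − x̄) = [-5]
z = y + H·x̄ = [-5] + [4] = [-1]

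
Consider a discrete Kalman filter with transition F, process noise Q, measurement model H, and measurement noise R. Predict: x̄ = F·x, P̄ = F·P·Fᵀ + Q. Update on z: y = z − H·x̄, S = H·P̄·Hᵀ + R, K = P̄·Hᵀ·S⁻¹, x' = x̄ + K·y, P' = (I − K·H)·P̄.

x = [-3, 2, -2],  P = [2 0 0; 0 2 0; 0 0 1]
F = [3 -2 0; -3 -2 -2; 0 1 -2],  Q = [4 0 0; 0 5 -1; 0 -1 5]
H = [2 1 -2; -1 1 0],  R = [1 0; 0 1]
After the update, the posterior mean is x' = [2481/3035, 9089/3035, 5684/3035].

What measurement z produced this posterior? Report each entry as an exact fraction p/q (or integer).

x̄ = F·x = [-13, 9, 6]
P̄ = F·P·Fᵀ + Q = [30 -10 -4; -10 35 -1; -4 -1 11]
S = H·P̄·Hᵀ + R = [196 -41; -41 86]
K = P̄·Hᵀ·S⁻¹ = [3348/15175 -5462/15175; 3307/15175 9517/15175; -2543/15175 -683/15175]
x' − x̄ = [41936/3035, -18226/3035, -12526/3035] = K·y
y = (KᵀK)⁻¹·Kᵀ·(x' − x̄) = [30, -20]
z = y + H·x̄ = [30, -20] + [-29, 22] = [1, 2]

z = [1, 2]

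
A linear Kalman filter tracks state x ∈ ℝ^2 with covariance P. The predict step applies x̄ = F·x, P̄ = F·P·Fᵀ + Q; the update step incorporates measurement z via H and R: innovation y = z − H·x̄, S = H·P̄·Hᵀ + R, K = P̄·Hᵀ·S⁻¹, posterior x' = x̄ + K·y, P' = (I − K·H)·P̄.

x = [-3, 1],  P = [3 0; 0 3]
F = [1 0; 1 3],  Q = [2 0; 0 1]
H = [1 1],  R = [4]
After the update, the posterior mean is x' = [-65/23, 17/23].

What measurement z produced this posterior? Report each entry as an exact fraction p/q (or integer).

x̄ = F·x = [-3, 0]
P̄ = F·P·Fᵀ + Q = [5 3; 3 31]
S = H·P̄·Hᵀ + R = [46]
K = P̄·Hᵀ·S⁻¹ = [4/23; 17/23]
x' − x̄ = [4/23, 17/23] = K·y
y = (KᵀK)⁻¹·Kᵀ·(x' − x̄) = [1]
z = y + H·x̄ = [1] + [-3] = [-2]

z = [-2]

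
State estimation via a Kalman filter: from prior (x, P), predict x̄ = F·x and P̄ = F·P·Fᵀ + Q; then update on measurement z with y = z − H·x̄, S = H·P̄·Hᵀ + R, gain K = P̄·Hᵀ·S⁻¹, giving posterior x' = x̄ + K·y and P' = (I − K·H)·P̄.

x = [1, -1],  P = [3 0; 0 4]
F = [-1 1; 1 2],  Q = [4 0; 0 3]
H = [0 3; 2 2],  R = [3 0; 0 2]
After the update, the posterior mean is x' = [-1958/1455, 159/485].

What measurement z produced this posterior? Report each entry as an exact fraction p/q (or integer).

x̄ = F·x = [-2, -1]
P̄ = F·P·Fᵀ + Q = [11 5; 5 22]
S = H·P̄·Hᵀ + R = [201 162; 162 174]
K = P̄·Hᵀ·S⁻¹ = [-143/485 667/1455; 152/485 9/485]
x' − x̄ = [952/1455, 644/485] = K·y
y = (KᵀK)⁻¹·Kᵀ·(x' − x̄) = [4, 4]
z = y + H·x̄ = [4, 4] + [-3, -6] = [1, -2]

z = [1, -2]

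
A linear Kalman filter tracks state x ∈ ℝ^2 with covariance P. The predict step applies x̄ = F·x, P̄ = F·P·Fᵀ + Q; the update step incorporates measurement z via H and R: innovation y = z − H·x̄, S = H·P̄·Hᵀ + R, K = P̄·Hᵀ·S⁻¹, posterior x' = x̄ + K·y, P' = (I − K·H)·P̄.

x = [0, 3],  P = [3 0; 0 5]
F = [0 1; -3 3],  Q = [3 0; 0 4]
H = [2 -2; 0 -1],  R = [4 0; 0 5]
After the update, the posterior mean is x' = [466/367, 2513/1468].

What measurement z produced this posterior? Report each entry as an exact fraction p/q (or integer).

z = [-1, -1]

x̄ = F·x = [3, 9]
P̄ = F·P·Fᵀ + Q = [8 15; 15 76]
S = H·P̄·Hᵀ + R = [220 122; 122 81]
K = P̄·Hᵀ·S⁻¹ = [87/367 -199/367; -305/1468 -459/734]
x' − x̄ = [-635/367, -10699/1468] = K·y
y = (KᵀK)⁻¹·Kᵀ·(x' − x̄) = [11, 8]
z = y + H·x̄ = [11, 8] + [-12, -9] = [-1, -1]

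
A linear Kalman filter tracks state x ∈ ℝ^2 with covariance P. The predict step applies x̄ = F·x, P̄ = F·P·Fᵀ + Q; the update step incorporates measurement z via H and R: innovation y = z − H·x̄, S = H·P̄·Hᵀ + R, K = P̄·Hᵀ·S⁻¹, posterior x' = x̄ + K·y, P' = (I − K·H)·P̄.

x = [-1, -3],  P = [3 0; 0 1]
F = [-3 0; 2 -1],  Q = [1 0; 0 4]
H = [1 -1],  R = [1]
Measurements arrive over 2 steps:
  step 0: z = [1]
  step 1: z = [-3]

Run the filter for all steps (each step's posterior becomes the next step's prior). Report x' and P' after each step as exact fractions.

step 0: x̄ = F·x = [3, 1]
step 0: P̄ = F·P·Fᵀ + Q = [28 -18; -18 17]
step 0: y = z − H·x̄ = [-1]
step 0: S = H·P̄·Hᵀ + R = [82]
step 0: K = P̄·Hᵀ·S⁻¹ = [23/41; -35/82]
step 0: x' = x̄ + K·y = [100/41, 117/82]
step 0: P' = (I − K·H)·P̄ = [90/41 67/41; 67/41 169/82]
step 1: x̄ = F·x = [-300/41, 283/82]
step 1: P̄ = F·P·Fᵀ + Q = [851/41 -339/41; -339/41 681/82]
step 1: y = z − H·x̄ = [637/82]
step 1: S = H·P̄·Hᵀ + R = [3821/82]
step 1: K = P̄·Hᵀ·S⁻¹ = [2380/3821; -1359/3821]
step 1: x' = x̄ + K·y = [-9470/3821, 2630/3821]
step 1: P' = (I − K·H)·P̄ = [10231/3821 7851/3821; 7851/3821 9210/3821]

step 0: x' = [100/41, 117/82], P' = [90/41 67/41; 67/41 169/82]
step 1: x' = [-9470/3821, 2630/3821], P' = [10231/3821 7851/3821; 7851/3821 9210/3821]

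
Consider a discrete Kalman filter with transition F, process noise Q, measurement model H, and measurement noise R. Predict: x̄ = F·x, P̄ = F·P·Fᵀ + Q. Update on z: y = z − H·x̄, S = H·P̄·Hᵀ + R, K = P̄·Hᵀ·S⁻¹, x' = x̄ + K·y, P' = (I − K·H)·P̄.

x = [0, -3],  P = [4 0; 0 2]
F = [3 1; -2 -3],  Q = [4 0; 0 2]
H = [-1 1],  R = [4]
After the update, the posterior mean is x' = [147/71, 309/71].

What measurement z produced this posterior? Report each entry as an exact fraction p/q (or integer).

z = [2]

x̄ = F·x = [-3, 9]
P̄ = F·P·Fᵀ + Q = [42 -30; -30 36]
S = H·P̄·Hᵀ + R = [142]
K = P̄·Hᵀ·S⁻¹ = [-36/71; 33/71]
x' − x̄ = [360/71, -330/71] = K·y
y = (KᵀK)⁻¹·Kᵀ·(x' − x̄) = [-10]
z = y + H·x̄ = [-10] + [12] = [2]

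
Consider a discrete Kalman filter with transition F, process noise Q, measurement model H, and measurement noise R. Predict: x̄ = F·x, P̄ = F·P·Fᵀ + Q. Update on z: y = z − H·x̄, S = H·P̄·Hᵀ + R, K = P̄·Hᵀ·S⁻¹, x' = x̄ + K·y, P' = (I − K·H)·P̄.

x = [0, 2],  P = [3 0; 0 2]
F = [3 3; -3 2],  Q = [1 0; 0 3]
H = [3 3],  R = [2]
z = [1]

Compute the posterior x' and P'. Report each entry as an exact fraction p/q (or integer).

x' = [231/488, -49/488]
P' = [13799/488 -13737/488; -13737/488 13783/488]

x̄ = F·x = [6, 4]
P̄ = F·P·Fᵀ + Q = [46 -15; -15 38]
y = z − H·x̄ = [-29]
S = H·P̄·Hᵀ + R = [488]
K = P̄·Hᵀ·S⁻¹ = [93/488; 69/488]
x' = x̄ + K·y = [231/488, -49/488]
P' = (I − K·H)·P̄ = [13799/488 -13737/488; -13737/488 13783/488]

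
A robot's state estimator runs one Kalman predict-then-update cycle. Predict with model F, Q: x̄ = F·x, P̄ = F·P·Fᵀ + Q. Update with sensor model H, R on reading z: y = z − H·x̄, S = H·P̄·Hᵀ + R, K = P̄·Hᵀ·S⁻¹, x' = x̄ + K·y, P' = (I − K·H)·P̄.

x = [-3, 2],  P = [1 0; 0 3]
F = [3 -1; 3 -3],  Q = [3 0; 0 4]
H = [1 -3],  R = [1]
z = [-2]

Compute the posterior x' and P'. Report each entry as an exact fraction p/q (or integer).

x' = [-386/67, -87/67]
P' = [2499/268 423/134; 423/134 79/67]

x̄ = F·x = [-11, -15]
P̄ = F·P·Fᵀ + Q = [15 18; 18 40]
y = z − H·x̄ = [-36]
S = H·P̄·Hᵀ + R = [268]
K = P̄·Hᵀ·S⁻¹ = [-39/268; -51/134]
x' = x̄ + K·y = [-386/67, -87/67]
P' = (I − K·H)·P̄ = [2499/268 423/134; 423/134 79/67]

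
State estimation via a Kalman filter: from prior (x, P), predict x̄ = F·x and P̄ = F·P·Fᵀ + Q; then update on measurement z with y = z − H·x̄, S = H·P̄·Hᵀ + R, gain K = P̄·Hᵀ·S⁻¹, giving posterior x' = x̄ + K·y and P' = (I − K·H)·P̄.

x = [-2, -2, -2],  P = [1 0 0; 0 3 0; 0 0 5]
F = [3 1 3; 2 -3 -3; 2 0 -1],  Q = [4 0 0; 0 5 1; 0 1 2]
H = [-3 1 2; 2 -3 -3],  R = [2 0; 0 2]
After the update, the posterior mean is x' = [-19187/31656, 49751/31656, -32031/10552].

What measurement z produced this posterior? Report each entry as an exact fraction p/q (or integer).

x̄ = F·x = [-14, 8, -2]
P̄ = F·P·Fᵀ + Q = [61 -48 -9; -48 81 20; -9 20 11]
S = H·P̄·Hᵀ + R = [1152 -1500; -1500 2118]
K = P̄·Hᵀ·S⁻¹ = [-14647/31656 -999/5276; -6205/31656 -5179/15828; -1131/10552 -677/5276]
x' − x̄ = [423997/31656, -203497/31656, -10927/10552] = K·y
y = (KᵀK)⁻¹·Kᵀ·(x' − x̄) = [-49, 49]
z = y + H·x̄ = [-49, 49] + [46, -46] = [-3, 3]

z = [-3, 3]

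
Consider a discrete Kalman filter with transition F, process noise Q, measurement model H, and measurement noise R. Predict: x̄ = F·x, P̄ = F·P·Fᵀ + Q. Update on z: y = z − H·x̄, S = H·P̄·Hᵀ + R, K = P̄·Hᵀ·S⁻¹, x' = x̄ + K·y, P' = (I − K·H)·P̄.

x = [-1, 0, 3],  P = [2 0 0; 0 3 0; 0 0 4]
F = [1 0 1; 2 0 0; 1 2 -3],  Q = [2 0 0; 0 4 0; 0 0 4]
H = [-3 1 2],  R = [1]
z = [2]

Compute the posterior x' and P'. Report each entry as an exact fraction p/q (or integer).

x' = [-374/413, -586/413, 130/413]
P' = [1704/413 1972/413 1550/413; 1972/413 4892/413 516/413; 1550/413 516/413 2138/413]

x̄ = F·x = [2, -2, -10]
P̄ = F·P·Fᵀ + Q = [8 4 -10; 4 12 4; -10 4 54]
y = z − H·x̄ = [30]
S = H·P̄·Hᵀ + R = [413]
K = P̄·Hᵀ·S⁻¹ = [-40/413; 8/413; 142/413]
x' = x̄ + K·y = [-374/413, -586/413, 130/413]
P' = (I − K·H)·P̄ = [1704/413 1972/413 1550/413; 1972/413 4892/413 516/413; 1550/413 516/413 2138/413]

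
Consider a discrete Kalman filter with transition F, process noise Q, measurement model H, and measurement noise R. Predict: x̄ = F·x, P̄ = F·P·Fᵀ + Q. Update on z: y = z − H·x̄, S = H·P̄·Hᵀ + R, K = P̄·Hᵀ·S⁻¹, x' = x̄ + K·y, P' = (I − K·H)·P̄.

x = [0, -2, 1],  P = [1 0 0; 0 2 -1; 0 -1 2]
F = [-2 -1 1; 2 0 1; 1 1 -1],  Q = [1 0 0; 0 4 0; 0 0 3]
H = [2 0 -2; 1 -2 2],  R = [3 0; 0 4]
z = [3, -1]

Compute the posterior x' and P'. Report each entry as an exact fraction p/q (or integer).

x̄ = F·x = [3, 1, -3]
P̄ = F·P·Fᵀ + Q = [11 -1 -8; -1 10 -1; -8 -1 10]
y = z − H·x̄ = [-9, 4]
S = H·P̄·Hᵀ + R = [151 -34; -34 75]
K = P̄·Hᵀ·S⁻¹ = [2748/10169 839/10169; -782/10169 -3473/10169; -2224/10169 890/10169]
x' = x̄ + K·y = [9131/10169, 3315/10169, -6931/10169]
P' = (I − K·H)·P̄ = [9952/10169 9128/10169 5830/10169; 9128/10169 21811/10169 10301/10169; 5830/10169 10301/10169 9166/10169]

x' = [9131/10169, 3315/10169, -6931/10169]
P' = [9952/10169 9128/10169 5830/10169; 9128/10169 21811/10169 10301/10169; 5830/10169 10301/10169 9166/10169]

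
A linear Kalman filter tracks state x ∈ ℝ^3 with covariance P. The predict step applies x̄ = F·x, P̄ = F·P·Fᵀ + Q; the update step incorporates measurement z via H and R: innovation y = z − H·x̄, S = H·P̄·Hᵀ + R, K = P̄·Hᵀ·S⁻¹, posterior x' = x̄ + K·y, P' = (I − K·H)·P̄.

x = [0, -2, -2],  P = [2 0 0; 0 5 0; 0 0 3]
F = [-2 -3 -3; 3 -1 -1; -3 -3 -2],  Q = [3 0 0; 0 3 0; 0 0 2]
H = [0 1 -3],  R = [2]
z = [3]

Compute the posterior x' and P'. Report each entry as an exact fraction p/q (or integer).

x̄ = F·x = [12, 4, 10]
P̄ = F·P·Fᵀ + Q = [83 12 75; 12 29 3; 75 3 77]
y = z − H·x̄ = [29]
S = H·P̄·Hᵀ + R = [706]
K = P̄·Hᵀ·S⁻¹ = [-213/706; 10/353; -114/353]
x' = x̄ + K·y = [2295/706, 1702/353, 224/353]
P' = (I − K·H)·P̄ = [13229/706 6366/353 2193/353; 6366/353 10037/353 3339/353; 2193/353 3339/353 1189/353]

x' = [2295/706, 1702/353, 224/353]
P' = [13229/706 6366/353 2193/353; 6366/353 10037/353 3339/353; 2193/353 3339/353 1189/353]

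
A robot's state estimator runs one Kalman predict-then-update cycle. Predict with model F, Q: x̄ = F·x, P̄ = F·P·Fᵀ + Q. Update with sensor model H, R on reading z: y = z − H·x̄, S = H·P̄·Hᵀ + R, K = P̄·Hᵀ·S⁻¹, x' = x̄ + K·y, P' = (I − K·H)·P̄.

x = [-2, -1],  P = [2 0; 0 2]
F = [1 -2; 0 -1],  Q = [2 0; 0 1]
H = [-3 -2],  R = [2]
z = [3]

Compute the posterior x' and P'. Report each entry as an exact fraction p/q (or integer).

x' = [-22/17, 8/17]
P' = [52/85 -56/85; -56/85 93/85]

x̄ = F·x = [0, 1]
P̄ = F·P·Fᵀ + Q = [12 4; 4 3]
y = z − H·x̄ = [5]
S = H·P̄·Hᵀ + R = [170]
K = P̄·Hᵀ·S⁻¹ = [-22/85; -9/85]
x' = x̄ + K·y = [-22/17, 8/17]
P' = (I − K·H)·P̄ = [52/85 -56/85; -56/85 93/85]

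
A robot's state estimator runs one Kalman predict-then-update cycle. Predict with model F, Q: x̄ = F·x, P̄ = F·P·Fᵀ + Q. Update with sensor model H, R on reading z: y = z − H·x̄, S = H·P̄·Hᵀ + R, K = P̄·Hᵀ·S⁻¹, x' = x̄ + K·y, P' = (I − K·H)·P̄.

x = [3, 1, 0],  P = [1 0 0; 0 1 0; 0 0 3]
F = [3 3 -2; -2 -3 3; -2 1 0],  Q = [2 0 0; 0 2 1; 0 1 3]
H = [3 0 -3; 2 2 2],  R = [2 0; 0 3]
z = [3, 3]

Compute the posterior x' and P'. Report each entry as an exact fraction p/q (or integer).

x' = [-2273/10094, 30763/10094, -13157/10094]
P' = [79797/20188 -150413/20188 76019/20188; -150413/20188 300997/20188 -147251/20188; 76019/20188 -147251/20188 76701/20188]

x̄ = F·x = [12, -9, -5]
P̄ = F·P·Fᵀ + Q = [32 -33 -3; -33 42 2; -3 2 8]
y = z − H·x̄ = [-48, 7]
S = H·P̄·Hᵀ + R = [416 -66; -66 59]
K = P̄·Hᵀ·S⁻¹ = [5667/20188 1801/10094; -4743/20188 1111/10094; -1023/20188 1823/10094]
x' = x̄ + K·y = [-2273/10094, 30763/10094, -13157/10094]
P' = (I − K·H)·P̄ = [79797/20188 -150413/20188 76019/20188; -150413/20188 300997/20188 -147251/20188; 76019/20188 -147251/20188 76701/20188]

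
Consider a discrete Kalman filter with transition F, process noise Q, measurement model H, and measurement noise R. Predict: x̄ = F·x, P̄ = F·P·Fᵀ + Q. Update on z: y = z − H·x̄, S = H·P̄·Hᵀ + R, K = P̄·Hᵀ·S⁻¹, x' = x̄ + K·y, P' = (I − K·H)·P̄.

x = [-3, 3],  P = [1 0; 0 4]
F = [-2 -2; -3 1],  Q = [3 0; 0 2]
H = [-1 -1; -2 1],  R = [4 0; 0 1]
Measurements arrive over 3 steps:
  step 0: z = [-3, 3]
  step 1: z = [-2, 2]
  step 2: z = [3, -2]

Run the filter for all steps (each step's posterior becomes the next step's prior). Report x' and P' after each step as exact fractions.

step 0: x̄ = F·x = [0, 12]
step 0: P̄ = F·P·Fᵀ + Q = [23 -2; -2 15]
step 0: y = z − H·x̄ = [9, -9]
step 0: S = H·P̄·Hᵀ + R = [38 29; 29 116]
step 0: K = P̄·Hᵀ·S⁻¹ = [-12/41 -405/1189; -71/123 1099/3567]
step 0: x' = x̄ + K·y = [513/1189, 4794/1189]
step 0: P' = (I − K·H)·P̄ = [599/1189 793/1189; 793/1189 5857/3567]
step 1: x̄ = F·x = [-366/41, 3255/1189]
step 1: P̄ = F·P·Fᵀ + Q = [2081/123 296/123; 296/123 14890/3567]
step 1: y = z − H·x̄ = [-9737/1189, -22105/1189]
step 1: S = H·P̄·Hᵀ + R = [106675/3567 114392/3567; 114392/3567 225517/3567]
step 1: K = P̄·Hᵀ·S⁻¹ = [-762719/3075833 -1142242/3075833; -1411046/3075833 684674/3075833]
step 1: x' = x̄ + K·y = [24359/3075833, 7246823/3075833]
step 1: P' = (I − K·H)·P̄ = [1397706/3075833 1653170/3075833; 1653170/3075833 3991014/3075833]
step 2: x̄ = F·x = [-14542364/3075833, 7173746/3075833]
step 2: P̄ = F·P·Fᵀ + Q = [44007739/3075833 7016888/3075833; 7016888/3075833 12803014/3075833]
step 2: y = z − H·x̄ = [1858881/3075833, -42410140/3075833]
step 2: S = H·P̄·Hᵀ + R = [83147861/3075833 82229352/3075833; 82229352/3075833 163842251/3075833]
step 2: K = P̄·Hᵀ·S⁻¹ = [-552542409/2230766879 -825512142/2230766879; -1022855466/2230766879 496594734/2230766879]
step 2: x' = x̄ + K·y = [501441715/2230766879, -2262497284/2230766879]
step 2: P' = (I − K·H)·P̄ = [1011893926/2230766879 1198275710/2230766879; 1198275710/2230766879 2893146154/2230766879]

step 0: x' = [513/1189, 4794/1189], P' = [599/1189 793/1189; 793/1189 5857/3567]
step 1: x' = [24359/3075833, 7246823/3075833], P' = [1397706/3075833 1653170/3075833; 1653170/3075833 3991014/3075833]
step 2: x' = [501441715/2230766879, -2262497284/2230766879], P' = [1011893926/2230766879 1198275710/2230766879; 1198275710/2230766879 2893146154/2230766879]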